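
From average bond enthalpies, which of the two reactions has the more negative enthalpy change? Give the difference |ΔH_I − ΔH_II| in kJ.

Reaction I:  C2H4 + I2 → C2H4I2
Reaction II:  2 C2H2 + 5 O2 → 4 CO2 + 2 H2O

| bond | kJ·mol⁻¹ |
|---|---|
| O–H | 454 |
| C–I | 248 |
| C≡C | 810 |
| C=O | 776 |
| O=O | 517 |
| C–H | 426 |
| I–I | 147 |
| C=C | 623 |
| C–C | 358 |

Reaction II, by 2031 kJ

Reaction I:
  Bonds broken (reactants):
    C–H: 4 × 426 = 1704
    C=C: 1 × 623 = 623
    I–I: 1 × 147 = 147
    Σ(broken) = 2474 kJ
  Bonds formed (products):
    C–C: 1 × 358 = 358
    C–H: 4 × 426 = 1704
    C–I: 2 × 248 = 496
    Σ(formed) = 2558 kJ
  ΔH_I = 2474 − 2558 = −84 kJ
Reaction II:
  Bonds broken (reactants):
    C≡C: 2 × 810 = 1620
    C–H: 4 × 426 = 1704
    O=O: 5 × 517 = 2585
    Σ(broken) = 5909 kJ
  Bonds formed (products):
    C=O: 8 × 776 = 6208
    O–H: 4 × 454 = 1816
    Σ(formed) = 8024 kJ
  ΔH_II = 5909 − 8024 = −2115 kJ
ΔH_I − ΔH_II = +2031 kJ, so reaction II has the more negative ΔH; |ΔH_I − ΔH_II| = 2031 kJ.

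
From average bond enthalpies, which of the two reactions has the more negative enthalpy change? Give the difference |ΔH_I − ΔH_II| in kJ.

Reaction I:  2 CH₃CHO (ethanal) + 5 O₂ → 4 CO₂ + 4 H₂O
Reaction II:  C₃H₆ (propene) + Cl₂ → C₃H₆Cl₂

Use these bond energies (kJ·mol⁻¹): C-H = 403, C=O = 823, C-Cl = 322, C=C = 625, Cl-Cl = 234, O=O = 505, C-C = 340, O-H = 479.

Reaction I, by 2216 kJ

Reaction I:
  Bonds broken (reactants):
    C-C: 2 × 340 = 680
    C-H: 8 × 403 = 3224
    C=O: 2 × 823 = 1646
    O=O: 5 × 505 = 2525
    Σ(broken) = 8075 kJ
  Bonds formed (products):
    C=O: 8 × 823 = 6584
    O-H: 8 × 479 = 3832
    Σ(formed) = 10416 kJ
  ΔH_I = 8075 − 10416 = −2341 kJ
Reaction II:
  Bonds broken (reactants):
    C-C: 1 × 340 = 340
    C-H: 6 × 403 = 2418
    C=C: 1 × 625 = 625
    Cl-Cl: 1 × 234 = 234
    Σ(broken) = 3617 kJ
  Bonds formed (products):
    C-C: 2 × 340 = 680
    C-Cl: 2 × 322 = 644
    C-H: 6 × 403 = 2418
    Σ(formed) = 3742 kJ
  ΔH_II = 3617 − 3742 = −125 kJ
ΔH_I − ΔH_II = −2216 kJ, so reaction I has the more negative ΔH; |ΔH_I − ΔH_II| = 2216 kJ.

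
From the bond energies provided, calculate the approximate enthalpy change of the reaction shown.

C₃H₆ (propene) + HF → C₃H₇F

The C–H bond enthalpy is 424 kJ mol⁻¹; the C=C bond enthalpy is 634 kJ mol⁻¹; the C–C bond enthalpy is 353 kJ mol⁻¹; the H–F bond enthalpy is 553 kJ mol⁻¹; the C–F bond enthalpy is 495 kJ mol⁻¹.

ΔH ≈ −85 kJ

Bonds broken (reactants):
  C–C: 1 × 353 = 353
  C–H: 6 × 424 = 2544
  C=C: 1 × 634 = 634
  H–F: 1 × 553 = 553
  Σ(broken) = 4084 kJ
Bonds formed (products):
  C–C: 2 × 353 = 706
  C–F: 1 × 495 = 495
  C–H: 7 × 424 = 2968
  Σ(formed) = 4169 kJ
ΔH = Σ(broken) − Σ(formed) = 4084 − 4169 = −85 kJ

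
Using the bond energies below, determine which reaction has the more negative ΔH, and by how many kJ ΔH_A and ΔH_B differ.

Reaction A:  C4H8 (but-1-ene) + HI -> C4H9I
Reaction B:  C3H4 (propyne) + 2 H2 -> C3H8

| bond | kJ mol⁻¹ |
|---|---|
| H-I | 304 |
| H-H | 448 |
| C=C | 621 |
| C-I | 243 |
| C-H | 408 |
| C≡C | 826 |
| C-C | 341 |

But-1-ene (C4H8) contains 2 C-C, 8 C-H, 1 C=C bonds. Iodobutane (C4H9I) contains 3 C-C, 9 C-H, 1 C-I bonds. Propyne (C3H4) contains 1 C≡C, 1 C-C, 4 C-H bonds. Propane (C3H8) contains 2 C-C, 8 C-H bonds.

Reaction B, by 184 kJ

Reaction A:
  Bonds broken (reactants):
    C-C: 2 × 341 = 682
    C-H: 8 × 408 = 3264
    C=C: 1 × 621 = 621
    H-I: 1 × 304 = 304
    Σ(broken) = 4871 kJ
  Bonds formed (products):
    C-C: 3 × 341 = 1023
    C-H: 9 × 408 = 3672
    C-I: 1 × 243 = 243
    Σ(formed) = 4938 kJ
  ΔH_A = 4871 − 4938 = −67 kJ
Reaction B:
  Bonds broken (reactants):
    C≡C: 1 × 826 = 826
    C-C: 1 × 341 = 341
    C-H: 4 × 408 = 1632
    H-H: 2 × 448 = 896
    Σ(broken) = 3695 kJ
  Bonds formed (products):
    C-C: 2 × 341 = 682
    C-H: 8 × 408 = 3264
    Σ(formed) = 3946 kJ
  ΔH_B = 3695 − 3946 = −251 kJ
ΔH_A − ΔH_B = +184 kJ, so reaction B has the more negative ΔH; |ΔH_A − ΔH_B| = 184 kJ.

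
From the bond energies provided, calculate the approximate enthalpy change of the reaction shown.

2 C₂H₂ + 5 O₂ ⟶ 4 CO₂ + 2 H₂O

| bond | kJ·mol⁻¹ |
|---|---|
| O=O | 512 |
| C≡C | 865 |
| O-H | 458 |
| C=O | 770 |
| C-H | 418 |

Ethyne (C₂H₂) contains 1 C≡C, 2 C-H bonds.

Bonds broken (reactants):
  C≡C: 2 × 865 = 1730
  C-H: 4 × 418 = 1672
  O=O: 5 × 512 = 2560
  Σ(broken) = 5962 kJ
Bonds formed (products):
  C=O: 8 × 770 = 6160
  O-H: 4 × 458 = 1832
  Σ(formed) = 7992 kJ
ΔH = Σ(broken) − Σ(formed) = 5962 − 7992 = −2030 kJ

ΔH ≈ −2030 kJ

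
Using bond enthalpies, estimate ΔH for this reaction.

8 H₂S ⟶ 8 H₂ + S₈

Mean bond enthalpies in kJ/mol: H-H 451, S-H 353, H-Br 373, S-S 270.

Bonds broken (reactants):
  S-H: 16 × 353 = 5648
  Σ(broken) = 5648 kJ
Bonds formed (products):
  H-H: 8 × 451 = 3608
  S-S: 8 × 270 = 2160
  Σ(formed) = 5768 kJ
ΔH = Σ(broken) − Σ(formed) = 5648 − 5768 = −120 kJ

ΔH ≈ −120 kJ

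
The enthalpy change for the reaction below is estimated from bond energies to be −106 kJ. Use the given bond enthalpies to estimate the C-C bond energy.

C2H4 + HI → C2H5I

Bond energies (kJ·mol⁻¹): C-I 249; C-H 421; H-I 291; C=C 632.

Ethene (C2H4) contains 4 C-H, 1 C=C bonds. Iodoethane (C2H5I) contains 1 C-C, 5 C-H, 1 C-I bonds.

D(C-C) ≈ 359 kJ/mol

Let D be the C-C bond energy.
Σ(broken) = 4×421 + 1×632 + 1×291 = 2607
Σ(formed) = 1×D + 5×421 + 1×249 = 2354 + D
ΔH = Σ(broken) − Σ(formed) = (2607) − (2354 + D) = +253 − D
Setting this equal to −106 kJ gives D = 359 kJ/mol.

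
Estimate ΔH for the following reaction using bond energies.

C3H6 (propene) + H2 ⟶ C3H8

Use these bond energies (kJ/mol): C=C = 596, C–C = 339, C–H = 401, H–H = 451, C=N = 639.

Bonds broken (reactants):
  C–C: 1 × 339 = 339
  C–H: 6 × 401 = 2406
  C=C: 1 × 596 = 596
  H–H: 1 × 451 = 451
  Σ(broken) = 3792 kJ
Bonds formed (products):
  C–C: 2 × 339 = 678
  C–H: 8 × 401 = 3208
  Σ(formed) = 3886 kJ
ΔH = Σ(broken) − Σ(formed) = 3792 − 3886 = −94 kJ

ΔH ≈ −94 kJ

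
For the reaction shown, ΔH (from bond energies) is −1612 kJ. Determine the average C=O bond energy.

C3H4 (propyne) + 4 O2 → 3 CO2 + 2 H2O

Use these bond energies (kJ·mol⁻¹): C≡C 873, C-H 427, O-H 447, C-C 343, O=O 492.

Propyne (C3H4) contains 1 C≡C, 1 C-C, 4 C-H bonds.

D(C=O) ≈ 786 kJ/mol

Let D be the C=O bond energy.
Σ(broken) = 1×873 + 1×343 + 4×427 + 4×492 = 4892
Σ(formed) = 6×D + 4×447 = 1788 + 6D
ΔH = Σ(broken) − Σ(formed) = (4892) − (1788 + 6D) = +3104 − 6D
Setting this equal to −1612 kJ gives 6D = 4716, so D = 786 kJ/mol.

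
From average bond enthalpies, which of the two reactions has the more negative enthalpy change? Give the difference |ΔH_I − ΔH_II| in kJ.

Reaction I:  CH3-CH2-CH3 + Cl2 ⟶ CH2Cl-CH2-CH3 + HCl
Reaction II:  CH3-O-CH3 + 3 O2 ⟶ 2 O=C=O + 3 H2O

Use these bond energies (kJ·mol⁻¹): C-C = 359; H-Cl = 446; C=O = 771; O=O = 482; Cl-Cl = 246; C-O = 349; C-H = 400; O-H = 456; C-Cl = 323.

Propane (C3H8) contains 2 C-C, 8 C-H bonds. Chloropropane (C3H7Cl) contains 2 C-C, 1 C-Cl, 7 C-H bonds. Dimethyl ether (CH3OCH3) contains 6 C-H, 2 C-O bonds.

Reaction II, by 1153 kJ

Reaction I:
  Bonds broken (reactants):
    C-C: 2 × 359 = 718
    C-H: 8 × 400 = 3200
    Cl-Cl: 1 × 246 = 246
    Σ(broken) = 4164 kJ
  Bonds formed (products):
    C-C: 2 × 359 = 718
    C-Cl: 1 × 323 = 323
    C-H: 7 × 400 = 2800
    H-Cl: 1 × 446 = 446
    Σ(formed) = 4287 kJ
  ΔH_I = 4164 − 4287 = −123 kJ
Reaction II:
  Bonds broken (reactants):
    C-H: 6 × 400 = 2400
    C-O: 2 × 349 = 698
    O=O: 3 × 482 = 1446
    Σ(broken) = 4544 kJ
  Bonds formed (products):
    C=O: 4 × 771 = 3084
    O-H: 6 × 456 = 2736
    Σ(formed) = 5820 kJ
  ΔH_II = 4544 − 5820 = −1276 kJ
ΔH_I − ΔH_II = +1153 kJ, so reaction II has the more negative ΔH; |ΔH_I − ΔH_II| = 1153 kJ.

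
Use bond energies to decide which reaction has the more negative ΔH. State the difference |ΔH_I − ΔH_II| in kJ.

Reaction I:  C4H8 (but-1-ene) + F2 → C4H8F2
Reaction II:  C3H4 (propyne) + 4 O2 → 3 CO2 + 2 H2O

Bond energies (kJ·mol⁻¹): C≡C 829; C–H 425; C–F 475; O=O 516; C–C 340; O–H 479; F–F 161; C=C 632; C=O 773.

Reaction I:
  Bonds broken (reactants):
    C–C: 2 × 340 = 680
    C–H: 8 × 425 = 3400
    C=C: 1 × 632 = 632
    F–F: 1 × 161 = 161
    Σ(broken) = 4873 kJ
  Bonds formed (products):
    C–C: 3 × 340 = 1020
    C–F: 2 × 475 = 950
    C–H: 8 × 425 = 3400
    Σ(formed) = 5370 kJ
  ΔH_I = 4873 − 5370 = −497 kJ
Reaction II:
  Bonds broken (reactants):
    C≡C: 1 × 829 = 829
    C–C: 1 × 340 = 340
    C–H: 4 × 425 = 1700
    O=O: 4 × 516 = 2064
    Σ(broken) = 4933 kJ
  Bonds formed (products):
    C=O: 6 × 773 = 4638
    O–H: 4 × 479 = 1916
    Σ(formed) = 6554 kJ
  ΔH_II = 4933 − 6554 = −1621 kJ
ΔH_I − ΔH_II = +1124 kJ, so reaction II has the more negative ΔH; |ΔH_I − ΔH_II| = 1124 kJ.

Reaction II, by 1124 kJ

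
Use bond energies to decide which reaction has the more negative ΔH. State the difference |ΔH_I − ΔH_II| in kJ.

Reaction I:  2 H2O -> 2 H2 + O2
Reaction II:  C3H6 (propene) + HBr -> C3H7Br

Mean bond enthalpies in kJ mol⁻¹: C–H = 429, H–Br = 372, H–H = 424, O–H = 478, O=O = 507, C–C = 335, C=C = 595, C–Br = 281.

Reaction I:
  Bonds broken (reactants):
    O–H: 4 × 478 = 1912
    Σ(broken) = 1912 kJ
  Bonds formed (products):
    H–H: 2 × 424 = 848
    O=O: 1 × 507 = 507
    Σ(formed) = 1355 kJ
  ΔH_I = 1912 − 1355 = +557 kJ
Reaction II:
  Bonds broken (reactants):
    C–C: 1 × 335 = 335
    C–H: 6 × 429 = 2574
    C=C: 1 × 595 = 595
    H–Br: 1 × 372 = 372
    Σ(broken) = 3876 kJ
  Bonds formed (products):
    C–Br: 1 × 281 = 281
    C–C: 2 × 335 = 670
    C–H: 7 × 429 = 3003
    Σ(formed) = 3954 kJ
  ΔH_II = 3876 − 3954 = −78 kJ
ΔH_I − ΔH_II = +635 kJ, so reaction II has the more negative ΔH; |ΔH_I − ΔH_II| = 635 kJ.

Reaction II, by 635 kJ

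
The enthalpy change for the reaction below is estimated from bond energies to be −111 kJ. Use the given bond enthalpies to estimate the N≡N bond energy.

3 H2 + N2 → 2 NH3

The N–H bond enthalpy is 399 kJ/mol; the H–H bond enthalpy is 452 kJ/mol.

Let D be the N≡N bond energy.
Σ(broken) = 3×452 + 1×D = 1356 + D
Σ(formed) = 6×399 = 2394
ΔH = Σ(broken) − Σ(formed) = (1356 + D) − (2394) = −1038 + D
Setting this equal to −111 kJ gives D = 927 kJ/mol.

D(N≡N) ≈ 927 kJ/mol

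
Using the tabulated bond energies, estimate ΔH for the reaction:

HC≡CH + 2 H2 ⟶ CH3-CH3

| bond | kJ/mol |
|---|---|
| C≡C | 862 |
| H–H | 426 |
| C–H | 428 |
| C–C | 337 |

ΔH ≈ −335 kJ

Bonds broken (reactants):
  C≡C: 1 × 862 = 862
  C–H: 2 × 428 = 856
  H–H: 2 × 426 = 852
  Σ(broken) = 2570 kJ
Bonds formed (products):
  C–C: 1 × 337 = 337
  C–H: 6 × 428 = 2568
  Σ(formed) = 2905 kJ
ΔH = Σ(broken) − Σ(formed) = 2570 − 2905 = −335 kJ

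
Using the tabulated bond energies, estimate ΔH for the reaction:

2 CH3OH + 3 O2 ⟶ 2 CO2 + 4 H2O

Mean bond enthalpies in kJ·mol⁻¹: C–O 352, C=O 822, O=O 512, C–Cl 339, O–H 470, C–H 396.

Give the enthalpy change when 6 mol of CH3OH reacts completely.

Bonds broken (reactants):
  C–H: 6 × 396 = 2376
  C–O: 2 × 352 = 704
  O–H: 2 × 470 = 940
  O=O: 3 × 512 = 1536
  Σ(broken) = 5556 kJ
Bonds formed (products):
  C=O: 4 × 822 = 3288
  O–H: 8 × 470 = 3760
  Σ(formed) = 7048 kJ
ΔH = Σ(broken) − Σ(formed) = 5556 − 7048 = −1492 kJ
For 3× the reaction as written: 3 × (−1492) = −4476 kJ

ΔH = −4476 kJ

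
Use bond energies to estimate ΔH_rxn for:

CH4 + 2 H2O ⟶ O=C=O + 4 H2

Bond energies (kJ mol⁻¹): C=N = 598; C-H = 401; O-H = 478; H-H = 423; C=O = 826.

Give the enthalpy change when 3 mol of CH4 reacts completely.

ΔH = +516 kJ

Bonds broken (reactants):
  C-H: 4 × 401 = 1604
  O-H: 4 × 478 = 1912
  Σ(broken) = 3516 kJ
Bonds formed (products):
  C=O: 2 × 826 = 1652
  H-H: 4 × 423 = 1692
  Σ(formed) = 3344 kJ
ΔH = Σ(broken) − Σ(formed) = 3516 − 3344 = +172 kJ
For 3× the reaction as written: 3 × (+172) = +516 kJ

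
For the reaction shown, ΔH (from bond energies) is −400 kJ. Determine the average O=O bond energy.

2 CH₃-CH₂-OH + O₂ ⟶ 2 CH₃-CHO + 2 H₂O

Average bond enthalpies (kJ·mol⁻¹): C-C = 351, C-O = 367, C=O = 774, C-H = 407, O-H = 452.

Let D be the O=O bond energy.
Σ(broken) = 2×351 + 10×407 + 2×367 + 2×452 + 1×D = 6410 + D
Σ(formed) = 2×351 + 8×407 + 2×774 + 4×452 = 7314
ΔH = Σ(broken) − Σ(formed) = (6410 + D) − (7314) = −904 + D
Setting this equal to −400 kJ gives D = 504 kJ/mol.

D(O=O) ≈ 504 kJ/mol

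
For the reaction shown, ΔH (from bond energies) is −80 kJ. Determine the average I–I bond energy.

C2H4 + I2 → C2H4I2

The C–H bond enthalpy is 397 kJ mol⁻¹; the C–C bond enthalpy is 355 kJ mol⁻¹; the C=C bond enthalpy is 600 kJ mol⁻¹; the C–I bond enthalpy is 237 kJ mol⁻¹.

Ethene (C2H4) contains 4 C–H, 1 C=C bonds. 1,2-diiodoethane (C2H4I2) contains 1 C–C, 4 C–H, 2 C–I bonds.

D(I–I) ≈ 149 kJ/mol

Let D be the I–I bond energy.
Σ(broken) = 4×397 + 1×600 + 1×D = 2188 + D
Σ(formed) = 1×355 + 4×397 + 2×237 = 2417
ΔH = Σ(broken) − Σ(formed) = (2188 + D) − (2417) = −229 + D
Setting this equal to −80 kJ gives D = 149 kJ/mol.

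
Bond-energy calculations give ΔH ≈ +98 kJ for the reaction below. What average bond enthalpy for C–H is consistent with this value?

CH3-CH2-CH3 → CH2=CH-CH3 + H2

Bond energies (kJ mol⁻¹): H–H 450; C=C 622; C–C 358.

Let D be the C–H bond energy.
Σ(broken) = 2×358 + 8×D = 716 + 8D
Σ(formed) = 1×358 + 6×D + 1×622 + 1×450 = 1430 + 6D
ΔH = Σ(broken) − Σ(formed) = (716 + 8D) − (1430 + 6D) = −714 + 2D
Setting this equal to +98 kJ gives 2D = 812, so D = 406 kJ/mol.

D(C–H) ≈ 406 kJ/mol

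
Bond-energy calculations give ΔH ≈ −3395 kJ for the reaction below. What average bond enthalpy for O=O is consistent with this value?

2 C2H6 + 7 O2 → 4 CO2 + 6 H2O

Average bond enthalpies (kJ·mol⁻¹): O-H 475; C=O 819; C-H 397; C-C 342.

Let D be the O=O bond energy.
Σ(broken) = 2×342 + 12×397 + 7×D = 5448 + 7D
Σ(formed) = 8×819 + 12×475 = 12252
ΔH = Σ(broken) − Σ(formed) = (5448 + 7D) − (12252) = −6804 + 7D
Setting this equal to −3395 kJ gives 7D = 3409, so D = 487 kJ/mol.

D(O=O) ≈ 487 kJ/mol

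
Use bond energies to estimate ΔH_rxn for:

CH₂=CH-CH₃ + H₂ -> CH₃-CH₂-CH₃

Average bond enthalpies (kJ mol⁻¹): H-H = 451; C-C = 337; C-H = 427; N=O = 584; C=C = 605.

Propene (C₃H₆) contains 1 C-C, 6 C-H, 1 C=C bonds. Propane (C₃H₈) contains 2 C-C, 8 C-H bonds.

Bonds broken (reactants):
  C-C: 1 × 337 = 337
  C-H: 6 × 427 = 2562
  C=C: 1 × 605 = 605
  H-H: 1 × 451 = 451
  Σ(broken) = 3955 kJ
Bonds formed (products):
  C-C: 2 × 337 = 674
  C-H: 8 × 427 = 3416
  Σ(formed) = 4090 kJ
ΔH = Σ(broken) − Σ(formed) = 3955 − 4090 = −135 kJ

ΔH ≈ −135 kJ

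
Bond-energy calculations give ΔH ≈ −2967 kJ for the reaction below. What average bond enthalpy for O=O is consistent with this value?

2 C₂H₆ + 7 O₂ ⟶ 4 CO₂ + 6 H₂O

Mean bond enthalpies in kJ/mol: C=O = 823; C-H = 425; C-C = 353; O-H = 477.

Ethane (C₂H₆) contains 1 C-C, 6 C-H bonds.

Let D be the O=O bond energy.
Σ(broken) = 2×353 + 12×425 + 7×D = 5806 + 7D
Σ(formed) = 8×823 + 12×477 = 12308
ΔH = Σ(broken) − Σ(formed) = (5806 + 7D) − (12308) = −6502 + 7D
Setting this equal to −2967 kJ gives 7D = 3535, so D = 505 kJ/mol.

D(O=O) ≈ 505 kJ/mol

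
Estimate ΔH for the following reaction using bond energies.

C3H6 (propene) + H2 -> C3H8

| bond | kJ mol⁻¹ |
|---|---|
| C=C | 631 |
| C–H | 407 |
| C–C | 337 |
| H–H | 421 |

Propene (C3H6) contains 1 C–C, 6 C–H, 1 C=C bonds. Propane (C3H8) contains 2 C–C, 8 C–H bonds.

ΔH ≈ −99 kJ

Bonds broken (reactants):
  C–C: 1 × 337 = 337
  C–H: 6 × 407 = 2442
  C=C: 1 × 631 = 631
  H–H: 1 × 421 = 421
  Σ(broken) = 3831 kJ
Bonds formed (products):
  C–C: 2 × 337 = 674
  C–H: 8 × 407 = 3256
  Σ(formed) = 3930 kJ
ΔH = Σ(broken) − Σ(formed) = 3831 − 3930 = −99 kJ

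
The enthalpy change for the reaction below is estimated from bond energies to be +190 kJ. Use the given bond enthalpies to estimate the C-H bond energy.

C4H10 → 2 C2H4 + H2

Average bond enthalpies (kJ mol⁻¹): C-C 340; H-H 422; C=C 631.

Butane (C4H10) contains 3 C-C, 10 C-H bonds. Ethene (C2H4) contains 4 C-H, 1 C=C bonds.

Let D be the C-H bond energy.
Σ(broken) = 3×340 + 10×D = 1020 + 10D
Σ(formed) = 8×D + 2×631 + 1×422 = 1684 + 8D
ΔH = Σ(broken) − Σ(formed) = (1020 + 10D) − (1684 + 8D) = −664 + 2D
Setting this equal to +190 kJ gives 2D = 854, so D = 427 kJ/mol.

D(C-H) ≈ 427 kJ/mol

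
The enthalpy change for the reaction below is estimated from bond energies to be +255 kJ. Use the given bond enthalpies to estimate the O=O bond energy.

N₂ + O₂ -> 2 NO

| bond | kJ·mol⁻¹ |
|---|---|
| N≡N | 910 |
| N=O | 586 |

Let D be the O=O bond energy.
Σ(broken) = 1×910 + 1×D = 910 + D
Σ(formed) = 2×586 = 1172
ΔH = Σ(broken) − Σ(formed) = (910 + D) − (1172) = −262 + D
Setting this equal to +255 kJ gives D = 517 kJ/mol.

D(O=O) ≈ 517 kJ/mol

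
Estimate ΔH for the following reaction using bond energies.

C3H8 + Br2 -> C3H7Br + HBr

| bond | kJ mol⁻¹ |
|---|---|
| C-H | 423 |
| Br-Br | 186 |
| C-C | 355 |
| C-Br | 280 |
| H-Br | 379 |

ΔH ≈ −50 kJ

Bonds broken (reactants):
  Br-Br: 1 × 186 = 186
  C-C: 2 × 355 = 710
  C-H: 8 × 423 = 3384
  Σ(broken) = 4280 kJ
Bonds formed (products):
  C-Br: 1 × 280 = 280
  C-C: 2 × 355 = 710
  C-H: 7 × 423 = 2961
  H-Br: 1 × 379 = 379
  Σ(formed) = 4330 kJ
ΔH = Σ(broken) − Σ(formed) = 4280 − 4330 = −50 kJ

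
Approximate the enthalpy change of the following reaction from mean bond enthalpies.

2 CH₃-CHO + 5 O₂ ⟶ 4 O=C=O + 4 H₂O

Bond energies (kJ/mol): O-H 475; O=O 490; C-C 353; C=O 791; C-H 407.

ΔH ≈ −2134 kJ

Bonds broken (reactants):
  C-C: 2 × 353 = 706
  C-H: 8 × 407 = 3256
  C=O: 2 × 791 = 1582
  O=O: 5 × 490 = 2450
  Σ(broken) = 7994 kJ
Bonds formed (products):
  C=O: 8 × 791 = 6328
  O-H: 8 × 475 = 3800
  Σ(formed) = 10128 kJ
ΔH = Σ(broken) − Σ(formed) = 7994 − 10128 = −2134 kJ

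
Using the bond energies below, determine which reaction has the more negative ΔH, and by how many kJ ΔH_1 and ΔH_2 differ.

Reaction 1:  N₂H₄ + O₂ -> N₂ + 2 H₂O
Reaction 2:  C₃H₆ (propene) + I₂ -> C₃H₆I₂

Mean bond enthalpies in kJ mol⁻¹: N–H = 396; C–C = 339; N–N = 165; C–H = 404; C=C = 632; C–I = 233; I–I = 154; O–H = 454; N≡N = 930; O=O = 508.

Reaction 1, by 470 kJ

Reaction 1:
  Bonds broken (reactants):
    N–H: 4 × 396 = 1584
    N–N: 1 × 165 = 165
    O=O: 1 × 508 = 508
    Σ(broken) = 2257 kJ
  Bonds formed (products):
    N≡N: 1 × 930 = 930
    O–H: 4 × 454 = 1816
    Σ(formed) = 2746 kJ
  ΔH_1 = 2257 − 2746 = −489 kJ
Reaction 2:
  Bonds broken (reactants):
    C–C: 1 × 339 = 339
    C–H: 6 × 404 = 2424
    C=C: 1 × 632 = 632
    I–I: 1 × 154 = 154
    Σ(broken) = 3549 kJ
  Bonds formed (products):
    C–C: 2 × 339 = 678
    C–H: 6 × 404 = 2424
    C–I: 2 × 233 = 466
    Σ(formed) = 3568 kJ
  ΔH_2 = 3549 − 3568 = −19 kJ
ΔH_1 − ΔH_2 = −470 kJ, so reaction 1 has the more negative ΔH; |ΔH_1 − ΔH_2| = 470 kJ.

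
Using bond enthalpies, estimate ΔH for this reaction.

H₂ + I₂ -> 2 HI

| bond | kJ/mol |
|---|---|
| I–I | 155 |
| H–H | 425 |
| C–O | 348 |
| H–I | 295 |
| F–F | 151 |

Bonds broken (reactants):
  H–H: 1 × 425 = 425
  I–I: 1 × 155 = 155
  Σ(broken) = 580 kJ
Bonds formed (products):
  H–I: 2 × 295 = 590
  Σ(formed) = 590 kJ
ΔH = Σ(broken) − Σ(formed) = 580 − 590 = −10 kJ

ΔH ≈ −10 kJ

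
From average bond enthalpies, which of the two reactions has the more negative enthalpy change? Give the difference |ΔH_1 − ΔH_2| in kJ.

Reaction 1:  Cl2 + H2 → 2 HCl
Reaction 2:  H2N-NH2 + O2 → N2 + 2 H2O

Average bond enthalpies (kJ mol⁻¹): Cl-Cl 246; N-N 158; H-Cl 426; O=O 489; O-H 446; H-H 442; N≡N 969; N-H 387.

Reaction 1:
  Bonds broken (reactants):
    Cl-Cl: 1 × 246 = 246
    H-H: 1 × 442 = 442
    Σ(broken) = 688 kJ
  Bonds formed (products):
    H-Cl: 2 × 426 = 852
    Σ(formed) = 852 kJ
  ΔH_1 = 688 − 852 = −164 kJ
Reaction 2:
  Bonds broken (reactants):
    N-H: 4 × 387 = 1548
    N-N: 1 × 158 = 158
    O=O: 1 × 489 = 489
    Σ(broken) = 2195 kJ
  Bonds formed (products):
    N≡N: 1 × 969 = 969
    O-H: 4 × 446 = 1784
    Σ(formed) = 2753 kJ
  ΔH_2 = 2195 − 2753 = −558 kJ
ΔH_1 − ΔH_2 = +394 kJ, so reaction 2 has the more negative ΔH; |ΔH_1 − ΔH_2| = 394 kJ.

Reaction 2, by 394 kJ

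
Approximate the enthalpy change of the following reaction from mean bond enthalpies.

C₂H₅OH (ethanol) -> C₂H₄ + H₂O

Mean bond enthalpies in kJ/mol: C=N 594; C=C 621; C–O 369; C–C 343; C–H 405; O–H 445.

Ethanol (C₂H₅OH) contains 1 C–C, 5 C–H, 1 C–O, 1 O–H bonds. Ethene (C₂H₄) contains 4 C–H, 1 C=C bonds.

Bonds broken (reactants):
  C–C: 1 × 343 = 343
  C–H: 5 × 405 = 2025
  C–O: 1 × 369 = 369
  O–H: 1 × 445 = 445
  Σ(broken) = 3182 kJ
Bonds formed (products):
  C–H: 4 × 405 = 1620
  C=C: 1 × 621 = 621
  O–H: 2 × 445 = 890
  Σ(formed) = 3131 kJ
ΔH = Σ(broken) − Σ(formed) = 3182 − 3131 = +51 kJ

ΔH ≈ +51 kJ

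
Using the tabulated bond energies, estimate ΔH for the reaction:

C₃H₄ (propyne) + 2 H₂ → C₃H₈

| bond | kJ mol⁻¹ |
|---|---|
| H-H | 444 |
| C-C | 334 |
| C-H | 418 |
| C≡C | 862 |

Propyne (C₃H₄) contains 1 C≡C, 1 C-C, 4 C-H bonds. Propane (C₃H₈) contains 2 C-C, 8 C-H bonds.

ΔH ≈ −256 kJ

Bonds broken (reactants):
  C≡C: 1 × 862 = 862
  C-C: 1 × 334 = 334
  C-H: 4 × 418 = 1672
  H-H: 2 × 444 = 888
  Σ(broken) = 3756 kJ
Bonds formed (products):
  C-C: 2 × 334 = 668
  C-H: 8 × 418 = 3344
  Σ(formed) = 4012 kJ
ΔH = Σ(broken) − Σ(formed) = 3756 − 4012 = −256 kJ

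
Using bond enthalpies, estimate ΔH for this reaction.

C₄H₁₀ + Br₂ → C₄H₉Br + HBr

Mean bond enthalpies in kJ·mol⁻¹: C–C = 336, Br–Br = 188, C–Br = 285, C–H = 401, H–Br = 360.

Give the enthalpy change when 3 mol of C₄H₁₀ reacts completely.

ΔH = −168 kJ

Bonds broken (reactants):
  Br–Br: 1 × 188 = 188
  C–C: 3 × 336 = 1008
  C–H: 10 × 401 = 4010
  Σ(broken) = 5206 kJ
Bonds formed (products):
  C–Br: 1 × 285 = 285
  C–C: 3 × 336 = 1008
  C–H: 9 × 401 = 3609
  H–Br: 1 × 360 = 360
  Σ(formed) = 5262 kJ
ΔH = Σ(broken) − Σ(formed) = 5206 − 5262 = −56 kJ
For 3× the reaction as written: 3 × (−56) = −168 kJ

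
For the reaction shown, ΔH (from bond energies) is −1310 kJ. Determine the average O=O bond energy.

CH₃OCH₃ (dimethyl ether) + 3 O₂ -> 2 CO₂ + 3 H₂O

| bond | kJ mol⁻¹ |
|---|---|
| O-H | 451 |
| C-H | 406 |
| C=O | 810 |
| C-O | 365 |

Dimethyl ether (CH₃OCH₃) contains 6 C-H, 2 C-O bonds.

Let D be the O=O bond energy.
Σ(broken) = 6×406 + 2×365 + 3×D = 3166 + 3D
Σ(formed) = 4×810 + 6×451 = 5946
ΔH = Σ(broken) − Σ(formed) = (3166 + 3D) − (5946) = −2780 + 3D
Setting this equal to −1310 kJ gives 3D = 1470, so D = 490 kJ/mol.

D(O=O) ≈ 490 kJ/mol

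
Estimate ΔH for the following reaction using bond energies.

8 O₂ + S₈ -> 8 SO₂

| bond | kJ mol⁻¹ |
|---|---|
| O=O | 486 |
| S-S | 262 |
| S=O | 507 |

Bonds broken (reactants):
  O=O: 8 × 486 = 3888
  S-S: 8 × 262 = 2096
  Σ(broken) = 5984 kJ
Bonds formed (products):
  S=O: 16 × 507 = 8112
  Σ(formed) = 8112 kJ
ΔH = Σ(broken) − Σ(formed) = 5984 − 8112 = −2128 kJ

ΔH ≈ −2128 kJ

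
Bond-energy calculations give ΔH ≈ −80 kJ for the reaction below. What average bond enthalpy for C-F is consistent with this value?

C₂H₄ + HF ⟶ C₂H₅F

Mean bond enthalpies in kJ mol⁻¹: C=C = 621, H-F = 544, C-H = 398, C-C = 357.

D(C-F) ≈ 490 kJ/mol

Let D be the C-F bond energy.
Σ(broken) = 4×398 + 1×621 + 1×544 = 2757
Σ(formed) = 1×357 + 1×D + 5×398 = 2347 + D
ΔH = Σ(broken) − Σ(formed) = (2757) − (2347 + D) = +410 − D
Setting this equal to −80 kJ gives D = 490 kJ/mol.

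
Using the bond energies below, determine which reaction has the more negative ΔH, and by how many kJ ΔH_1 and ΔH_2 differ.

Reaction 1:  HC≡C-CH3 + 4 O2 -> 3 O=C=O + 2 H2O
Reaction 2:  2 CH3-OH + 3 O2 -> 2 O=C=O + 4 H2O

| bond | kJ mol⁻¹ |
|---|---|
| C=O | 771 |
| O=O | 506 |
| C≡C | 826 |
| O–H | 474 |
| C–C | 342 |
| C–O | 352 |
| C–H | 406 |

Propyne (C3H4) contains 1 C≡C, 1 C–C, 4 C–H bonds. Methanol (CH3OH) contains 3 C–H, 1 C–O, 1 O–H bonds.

Reaction 1, by 436 kJ

Reaction 1:
  Bonds broken (reactants):
    C≡C: 1 × 826 = 826
    C–C: 1 × 342 = 342
    C–H: 4 × 406 = 1624
    O=O: 4 × 506 = 2024
    Σ(broken) = 4816 kJ
  Bonds formed (products):
    C=O: 6 × 771 = 4626
    O–H: 4 × 474 = 1896
    Σ(formed) = 6522 kJ
  ΔH_1 = 4816 − 6522 = −1706 kJ
Reaction 2:
  Bonds broken (reactants):
    C–H: 6 × 406 = 2436
    C–O: 2 × 352 = 704
    O–H: 2 × 474 = 948
    O=O: 3 × 506 = 1518
    Σ(broken) = 5606 kJ
  Bonds formed (products):
    C=O: 4 × 771 = 3084
    O–H: 8 × 474 = 3792
    Σ(formed) = 6876 kJ
  ΔH_2 = 5606 − 6876 = −1270 kJ
ΔH_1 − ΔH_2 = −436 kJ, so reaction 1 has the more negative ΔH; |ΔH_1 − ΔH_2| = 436 kJ.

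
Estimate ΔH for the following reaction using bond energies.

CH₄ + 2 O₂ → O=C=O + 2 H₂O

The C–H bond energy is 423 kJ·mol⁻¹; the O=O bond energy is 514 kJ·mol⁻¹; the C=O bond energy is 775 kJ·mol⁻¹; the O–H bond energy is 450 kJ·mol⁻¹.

ΔH ≈ −630 kJ

Bonds broken (reactants):
  C–H: 4 × 423 = 1692
  O=O: 2 × 514 = 1028
  Σ(broken) = 2720 kJ
Bonds formed (products):
  C=O: 2 × 775 = 1550
  O–H: 4 × 450 = 1800
  Σ(formed) = 3350 kJ
ΔH = Σ(broken) − Σ(formed) = 2720 − 3350 = −630 kJ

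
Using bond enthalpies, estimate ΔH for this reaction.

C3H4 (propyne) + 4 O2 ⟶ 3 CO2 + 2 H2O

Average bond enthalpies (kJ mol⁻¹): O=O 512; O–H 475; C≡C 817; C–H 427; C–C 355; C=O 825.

Bonds broken (reactants):
  C≡C: 1 × 817 = 817
  C–C: 1 × 355 = 355
  C–H: 4 × 427 = 1708
  O=O: 4 × 512 = 2048
  Σ(broken) = 4928 kJ
Bonds formed (products):
  C=O: 6 × 825 = 4950
  O–H: 4 × 475 = 1900
  Σ(formed) = 6850 kJ
ΔH = Σ(broken) − Σ(formed) = 4928 − 6850 = −1922 kJ

ΔH ≈ −1922 kJ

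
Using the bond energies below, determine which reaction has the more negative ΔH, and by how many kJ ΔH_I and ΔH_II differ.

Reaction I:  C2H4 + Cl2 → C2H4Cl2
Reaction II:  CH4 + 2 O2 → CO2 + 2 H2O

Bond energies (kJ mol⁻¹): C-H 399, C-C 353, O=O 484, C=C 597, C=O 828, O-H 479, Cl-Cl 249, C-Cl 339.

Reaction I:
  Bonds broken (reactants):
    C-H: 4 × 399 = 1596
    C=C: 1 × 597 = 597
    Cl-Cl: 1 × 249 = 249
    Σ(broken) = 2442 kJ
  Bonds formed (products):
    C-C: 1 × 353 = 353
    C-Cl: 2 × 339 = 678
    C-H: 4 × 399 = 1596
    Σ(formed) = 2627 kJ
  ΔH_I = 2442 − 2627 = −185 kJ
Reaction II:
  Bonds broken (reactants):
    C-H: 4 × 399 = 1596
    O=O: 2 × 484 = 968
    Σ(broken) = 2564 kJ
  Bonds formed (products):
    C=O: 2 × 828 = 1656
    O-H: 4 × 479 = 1916
    Σ(formed) = 3572 kJ
  ΔH_II = 2564 − 3572 = −1008 kJ
ΔH_I − ΔH_II = +823 kJ, so reaction II has the more negative ΔH; |ΔH_I − ΔH_II| = 823 kJ.

Reaction II, by 823 kJ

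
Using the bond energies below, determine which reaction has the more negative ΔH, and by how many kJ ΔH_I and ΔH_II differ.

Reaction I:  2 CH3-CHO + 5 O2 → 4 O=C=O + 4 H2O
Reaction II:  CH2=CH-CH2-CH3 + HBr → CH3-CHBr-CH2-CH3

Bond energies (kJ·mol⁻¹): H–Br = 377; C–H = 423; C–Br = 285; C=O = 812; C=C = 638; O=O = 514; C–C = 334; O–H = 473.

Reaction I, by 2007 kJ

Reaction I:
  Bonds broken (reactants):
    C–C: 2 × 334 = 668
    C–H: 8 × 423 = 3384
    C=O: 2 × 812 = 1624
    O=O: 5 × 514 = 2570
    Σ(broken) = 8246 kJ
  Bonds formed (products):
    C=O: 8 × 812 = 6496
    O–H: 8 × 473 = 3784
    Σ(formed) = 10280 kJ
  ΔH_I = 8246 − 10280 = −2034 kJ
Reaction II:
  Bonds broken (reactants):
    C–C: 2 × 334 = 668
    C–H: 8 × 423 = 3384
    C=C: 1 × 638 = 638
    H–Br: 1 × 377 = 377
    Σ(broken) = 5067 kJ
  Bonds formed (products):
    C–Br: 1 × 285 = 285
    C–C: 3 × 334 = 1002
    C–H: 9 × 423 = 3807
    Σ(formed) = 5094 kJ
  ΔH_II = 5067 − 5094 = −27 kJ
ΔH_I − ΔH_II = −2007 kJ, so reaction I has the more negative ΔH; |ΔH_I − ΔH_II| = 2007 kJ.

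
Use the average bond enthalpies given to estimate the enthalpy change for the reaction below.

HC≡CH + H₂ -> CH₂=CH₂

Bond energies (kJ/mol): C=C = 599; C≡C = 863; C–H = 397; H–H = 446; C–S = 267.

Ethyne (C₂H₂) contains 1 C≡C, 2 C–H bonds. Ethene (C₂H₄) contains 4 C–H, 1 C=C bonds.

Bonds broken (reactants):
  C≡C: 1 × 863 = 863
  C–H: 2 × 397 = 794
  H–H: 1 × 446 = 446
  Σ(broken) = 2103 kJ
Bonds formed (products):
  C–H: 4 × 397 = 1588
  C=C: 1 × 599 = 599
  Σ(formed) = 2187 kJ
ΔH = Σ(broken) − Σ(formed) = 2103 − 2187 = −84 kJ

ΔH ≈ −84 kJ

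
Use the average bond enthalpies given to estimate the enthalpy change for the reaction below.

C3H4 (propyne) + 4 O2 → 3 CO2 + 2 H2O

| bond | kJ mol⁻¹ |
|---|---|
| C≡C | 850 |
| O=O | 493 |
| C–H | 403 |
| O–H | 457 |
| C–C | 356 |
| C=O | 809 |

ΔH ≈ −1892 kJ

Bonds broken (reactants):
  C≡C: 1 × 850 = 850
  C–C: 1 × 356 = 356
  C–H: 4 × 403 = 1612
  O=O: 4 × 493 = 1972
  Σ(broken) = 4790 kJ
Bonds formed (products):
  C=O: 6 × 809 = 4854
  O–H: 4 × 457 = 1828
  Σ(formed) = 6682 kJ
ΔH = Σ(broken) − Σ(formed) = 4790 − 6682 = −1892 kJ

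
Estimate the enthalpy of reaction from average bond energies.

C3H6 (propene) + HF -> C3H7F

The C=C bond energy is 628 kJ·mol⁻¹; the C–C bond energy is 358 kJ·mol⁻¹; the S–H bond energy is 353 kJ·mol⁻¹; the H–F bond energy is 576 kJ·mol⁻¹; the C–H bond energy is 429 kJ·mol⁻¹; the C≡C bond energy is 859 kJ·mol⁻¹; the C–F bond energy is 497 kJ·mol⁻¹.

ΔH ≈ −80 kJ

Bonds broken (reactants):
  C–C: 1 × 358 = 358
  C–H: 6 × 429 = 2574
  C=C: 1 × 628 = 628
  H–F: 1 × 576 = 576
  Σ(broken) = 4136 kJ
Bonds formed (products):
  C–C: 2 × 358 = 716
  C–F: 1 × 497 = 497
  C–H: 7 × 429 = 3003
  Σ(formed) = 4216 kJ
ΔH = Σ(broken) − Σ(formed) = 4136 − 4216 = −80 kJ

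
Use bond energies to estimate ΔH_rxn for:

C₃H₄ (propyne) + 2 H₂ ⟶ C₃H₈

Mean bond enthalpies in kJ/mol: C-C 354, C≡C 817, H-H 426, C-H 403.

ΔH ≈ −297 kJ

Bonds broken (reactants):
  C≡C: 1 × 817 = 817
  C-C: 1 × 354 = 354
  C-H: 4 × 403 = 1612
  H-H: 2 × 426 = 852
  Σ(broken) = 3635 kJ
Bonds formed (products):
  C-C: 2 × 354 = 708
  C-H: 8 × 403 = 3224
  Σ(formed) = 3932 kJ
ΔH = Σ(broken) − Σ(formed) = 3635 − 3932 = −297 kJ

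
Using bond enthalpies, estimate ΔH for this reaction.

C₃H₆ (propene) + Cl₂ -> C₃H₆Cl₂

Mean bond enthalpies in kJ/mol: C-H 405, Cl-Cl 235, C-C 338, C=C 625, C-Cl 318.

Bonds broken (reactants):
  C-C: 1 × 338 = 338
  C-H: 6 × 405 = 2430
  C=C: 1 × 625 = 625
  Cl-Cl: 1 × 235 = 235
  Σ(broken) = 3628 kJ
Bonds formed (products):
  C-C: 2 × 338 = 676
  C-Cl: 2 × 318 = 636
  C-H: 6 × 405 = 2430
  Σ(formed) = 3742 kJ
ΔH = Σ(broken) − Σ(formed) = 3628 − 3742 = −114 kJ

ΔH ≈ −114 kJ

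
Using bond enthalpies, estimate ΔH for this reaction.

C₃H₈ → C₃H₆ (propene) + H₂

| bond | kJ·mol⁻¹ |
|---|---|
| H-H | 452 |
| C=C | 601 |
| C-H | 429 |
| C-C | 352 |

Bonds broken (reactants):
  C-C: 2 × 352 = 704
  C-H: 8 × 429 = 3432
  Σ(broken) = 4136 kJ
Bonds formed (products):
  C-C: 1 × 352 = 352
  C-H: 6 × 429 = 2574
  C=C: 1 × 601 = 601
  H-H: 1 × 452 = 452
  Σ(formed) = 3979 kJ
ΔH = Σ(broken) − Σ(formed) = 4136 − 3979 = +157 kJ

ΔH ≈ +157 kJ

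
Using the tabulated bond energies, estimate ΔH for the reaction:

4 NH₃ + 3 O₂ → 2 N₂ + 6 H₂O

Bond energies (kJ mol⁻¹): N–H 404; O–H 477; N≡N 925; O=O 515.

Bonds broken (reactants):
  N–H: 12 × 404 = 4848
  O=O: 3 × 515 = 1545
  Σ(broken) = 6393 kJ
Bonds formed (products):
  N≡N: 2 × 925 = 1850
  O–H: 12 × 477 = 5724
  Σ(formed) = 7574 kJ
ΔH = Σ(broken) − Σ(formed) = 6393 − 7574 = −1181 kJ

ΔH ≈ −1181 kJ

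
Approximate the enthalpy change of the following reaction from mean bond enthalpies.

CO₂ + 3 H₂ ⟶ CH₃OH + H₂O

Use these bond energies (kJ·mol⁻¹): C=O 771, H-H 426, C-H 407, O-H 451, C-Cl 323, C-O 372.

ΔH ≈ −126 kJ

Bonds broken (reactants):
  C=O: 2 × 771 = 1542
  H-H: 3 × 426 = 1278
  Σ(broken) = 2820 kJ
Bonds formed (products):
  C-H: 3 × 407 = 1221
  C-O: 1 × 372 = 372
  O-H: 3 × 451 = 1353
  Σ(formed) = 2946 kJ
ΔH = Σ(broken) − Σ(formed) = 2820 − 2946 = −126 kJ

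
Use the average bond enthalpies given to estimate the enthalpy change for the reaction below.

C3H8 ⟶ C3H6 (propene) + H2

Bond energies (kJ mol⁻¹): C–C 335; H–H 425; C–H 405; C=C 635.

Bonds broken (reactants):
  C–C: 2 × 335 = 670
  C–H: 8 × 405 = 3240
  Σ(broken) = 3910 kJ
Bonds formed (products):
  C–C: 1 × 335 = 335
  C–H: 6 × 405 = 2430
  C=C: 1 × 635 = 635
  H–H: 1 × 425 = 425
  Σ(formed) = 3825 kJ
ΔH = Σ(broken) − Σ(formed) = 3910 − 3825 = +85 kJ

ΔH ≈ +85 kJ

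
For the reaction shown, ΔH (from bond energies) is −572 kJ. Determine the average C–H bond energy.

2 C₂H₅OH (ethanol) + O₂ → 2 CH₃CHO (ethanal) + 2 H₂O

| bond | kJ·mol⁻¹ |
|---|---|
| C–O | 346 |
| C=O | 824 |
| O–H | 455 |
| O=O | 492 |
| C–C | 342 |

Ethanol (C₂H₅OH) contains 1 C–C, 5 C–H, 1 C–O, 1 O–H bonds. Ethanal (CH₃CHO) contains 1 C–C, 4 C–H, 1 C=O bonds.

D(C–H) ≈ 401 kJ/mol

Let D be the C–H bond energy.
Σ(broken) = 2×342 + 10×D + 2×346 + 2×455 + 1×492 = 2778 + 10D
Σ(formed) = 2×342 + 8×D + 2×824 + 4×455 = 4152 + 8D
ΔH = Σ(broken) − Σ(formed) = (2778 + 10D) − (4152 + 8D) = −1374 + 2D
Setting this equal to −572 kJ gives 2D = 802, so D = 401 kJ/mol.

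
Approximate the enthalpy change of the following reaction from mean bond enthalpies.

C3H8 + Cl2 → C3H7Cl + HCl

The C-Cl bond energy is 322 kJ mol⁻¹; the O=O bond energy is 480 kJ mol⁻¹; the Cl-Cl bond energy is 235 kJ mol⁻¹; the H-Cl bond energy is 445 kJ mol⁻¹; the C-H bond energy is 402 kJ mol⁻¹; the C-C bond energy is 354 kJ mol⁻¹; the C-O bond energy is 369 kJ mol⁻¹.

ΔH ≈ −130 kJ

Bonds broken (reactants):
  C-C: 2 × 354 = 708
  C-H: 8 × 402 = 3216
  Cl-Cl: 1 × 235 = 235
  Σ(broken) = 4159 kJ
Bonds formed (products):
  C-C: 2 × 354 = 708
  C-Cl: 1 × 322 = 322
  C-H: 7 × 402 = 2814
  H-Cl: 1 × 445 = 445
  Σ(formed) = 4289 kJ
ΔH = Σ(broken) − Σ(formed) = 4159 − 4289 = −130 kJ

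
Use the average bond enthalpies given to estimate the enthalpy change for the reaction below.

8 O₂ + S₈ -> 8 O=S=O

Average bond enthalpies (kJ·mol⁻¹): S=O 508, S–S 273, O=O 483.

ΔH ≈ −2080 kJ

Bonds broken (reactants):
  O=O: 8 × 483 = 3864
  S–S: 8 × 273 = 2184
  Σ(broken) = 6048 kJ
Bonds formed (products):
  S=O: 16 × 508 = 8128
  Σ(formed) = 8128 kJ
ΔH = Σ(broken) − Σ(formed) = 6048 − 8128 = −2080 kJ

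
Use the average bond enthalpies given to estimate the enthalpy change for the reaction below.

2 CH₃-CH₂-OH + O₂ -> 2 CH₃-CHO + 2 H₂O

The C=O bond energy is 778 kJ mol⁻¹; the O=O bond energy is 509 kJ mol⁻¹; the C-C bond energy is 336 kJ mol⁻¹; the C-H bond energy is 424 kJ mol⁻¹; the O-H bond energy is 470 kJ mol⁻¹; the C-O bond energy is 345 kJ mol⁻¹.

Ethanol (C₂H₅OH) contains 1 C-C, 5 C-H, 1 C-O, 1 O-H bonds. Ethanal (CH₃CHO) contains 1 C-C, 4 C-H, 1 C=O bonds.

Bonds broken (reactants):
  C-C: 2 × 336 = 672
  C-H: 10 × 424 = 4240
  C-O: 2 × 345 = 690
  O-H: 2 × 470 = 940
  O=O: 1 × 509 = 509
  Σ(broken) = 7051 kJ
Bonds formed (products):
  C-C: 2 × 336 = 672
  C-H: 8 × 424 = 3392
  C=O: 2 × 778 = 1556
  O-H: 4 × 470 = 1880
  Σ(formed) = 7500 kJ
ΔH = Σ(broken) − Σ(formed) = 7051 − 7500 = −449 kJ

ΔH ≈ −449 kJ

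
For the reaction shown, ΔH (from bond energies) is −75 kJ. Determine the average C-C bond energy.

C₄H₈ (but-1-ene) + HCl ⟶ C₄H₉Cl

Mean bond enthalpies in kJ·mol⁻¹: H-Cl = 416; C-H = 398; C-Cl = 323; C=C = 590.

D(C-C) ≈ 360 kJ/mol

Let D be the C-C bond energy.
Σ(broken) = 2×D + 8×398 + 1×590 + 1×416 = 4190 + 2D
Σ(formed) = 3×D + 1×323 + 9×398 = 3905 + 3D
ΔH = Σ(broken) − Σ(formed) = (4190 + 2D) − (3905 + 3D) = +285 − D
Setting this equal to −75 kJ gives D = 360 kJ/mol.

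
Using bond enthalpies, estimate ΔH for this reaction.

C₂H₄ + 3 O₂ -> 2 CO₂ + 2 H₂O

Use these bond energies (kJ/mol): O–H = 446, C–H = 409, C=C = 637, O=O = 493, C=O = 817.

ΔH ≈ −1300 kJ

Bonds broken (reactants):
  C–H: 4 × 409 = 1636
  C=C: 1 × 637 = 637
  O=O: 3 × 493 = 1479
  Σ(broken) = 3752 kJ
Bonds formed (products):
  C=O: 4 × 817 = 3268
  O–H: 4 × 446 = 1784
  Σ(formed) = 5052 kJ
ΔH = Σ(broken) − Σ(formed) = 3752 − 5052 = −1300 kJ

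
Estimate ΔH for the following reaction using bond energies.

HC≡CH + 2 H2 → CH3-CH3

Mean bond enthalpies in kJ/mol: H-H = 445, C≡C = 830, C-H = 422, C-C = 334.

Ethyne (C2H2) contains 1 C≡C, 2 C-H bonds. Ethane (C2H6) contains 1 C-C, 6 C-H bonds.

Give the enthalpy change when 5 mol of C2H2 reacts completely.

ΔH = −1510 kJ

Bonds broken (reactants):
  C≡C: 1 × 830 = 830
  C-H: 2 × 422 = 844
  H-H: 2 × 445 = 890
  Σ(broken) = 2564 kJ
Bonds formed (products):
  C-C: 1 × 334 = 334
  C-H: 6 × 422 = 2532
  Σ(formed) = 2866 kJ
ΔH = Σ(broken) − Σ(formed) = 2564 − 2866 = −302 kJ
For 5× the reaction as written: 5 × (−302) = −1510 kJ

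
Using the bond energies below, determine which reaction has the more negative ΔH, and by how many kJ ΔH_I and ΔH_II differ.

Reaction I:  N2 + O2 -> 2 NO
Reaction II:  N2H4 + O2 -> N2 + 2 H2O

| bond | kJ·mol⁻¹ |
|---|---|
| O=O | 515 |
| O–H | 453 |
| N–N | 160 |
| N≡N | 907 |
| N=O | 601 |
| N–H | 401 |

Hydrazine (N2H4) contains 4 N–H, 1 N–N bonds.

Reaction II, by 660 kJ

Reaction I:
  Bonds broken (reactants):
    N≡N: 1 × 907 = 907
    O=O: 1 × 515 = 515
    Σ(broken) = 1422 kJ
  Bonds formed (products):
    N=O: 2 × 601 = 1202
    Σ(formed) = 1202 kJ
  ΔH_I = 1422 − 1202 = +220 kJ
Reaction II:
  Bonds broken (reactants):
    N–H: 4 × 401 = 1604
    N–N: 1 × 160 = 160
    O=O: 1 × 515 = 515
    Σ(broken) = 2279 kJ
  Bonds formed (products):
    N≡N: 1 × 907 = 907
    O–H: 4 × 453 = 1812
    Σ(formed) = 2719 kJ
  ΔH_II = 2279 − 2719 = −440 kJ
ΔH_I − ΔH_II = +660 kJ, so reaction II has the more negative ΔH; |ΔH_I − ΔH_II| = 660 kJ.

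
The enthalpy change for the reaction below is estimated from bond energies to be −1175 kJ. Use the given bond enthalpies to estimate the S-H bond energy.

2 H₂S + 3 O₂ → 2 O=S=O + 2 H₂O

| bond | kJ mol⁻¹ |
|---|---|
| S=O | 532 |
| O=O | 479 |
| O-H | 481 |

Let D be the S-H bond energy.
Σ(broken) = 3×479 + 4×D = 1437 + 4D
Σ(formed) = 4×481 + 4×532 = 4052
ΔH = Σ(broken) − Σ(formed) = (1437 + 4D) − (4052) = −2615 + 4D
Setting this equal to −1175 kJ gives 4D = 1440, so D = 360 kJ/mol.

D(S-H) ≈ 360 kJ/mol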